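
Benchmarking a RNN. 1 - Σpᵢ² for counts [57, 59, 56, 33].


Probabilities: [57/205, 59/205, 56/205, 33/205] ≈ [0.278, 0.2878, 0.2732, 0.161]
Σpᵢ² = (3249 + 3481 + 3136 + 1089)/205² = 10955/42025
Gini = 1 - Σpᵢ² = 1 - 10955/42025 = 0.7393

0.7393


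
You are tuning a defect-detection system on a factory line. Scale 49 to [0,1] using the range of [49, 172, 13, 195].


min=13, max=195
(49-13)/(195-13) = 36/182 = 0.1978

0.1978


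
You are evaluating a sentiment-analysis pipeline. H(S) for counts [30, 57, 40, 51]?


Probabilities: [30/178, 57/178, 40/178, 51/178] ≈ [0.1685, 0.3202, 0.2247, 0.2865]
H = -((30/178)·log₂(30/178) + (57/178)·log₂(57/178) + (40/178)·log₂(40/178) + (51/178)·log₂(51/178))
  = 1.9597 bits

1.9597 bits


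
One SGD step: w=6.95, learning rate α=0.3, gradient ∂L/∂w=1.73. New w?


w_new = w - α·∇
= 6.95 - 0.3·1.73
= 6.95 - 0.519
= 6.431

6.431


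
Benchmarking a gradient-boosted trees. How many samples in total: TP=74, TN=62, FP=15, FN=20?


Total = TP + TN + FP + FN
= 74 + 62 + 15 + 20
= 171
(Predicted positive: 89, predicted negative: 82)

171


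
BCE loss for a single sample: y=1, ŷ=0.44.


BCE = -[y·ln(p) + (1-y)·ln(1-p)]
= -1·ln(0.44) - 0
= -ln(0.44) = 0.821

0.821


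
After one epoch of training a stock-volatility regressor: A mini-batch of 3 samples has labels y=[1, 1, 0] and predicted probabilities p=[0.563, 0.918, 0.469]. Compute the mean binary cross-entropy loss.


L[0] = -ln(0.563) = 0.5745
L[1] = -ln(0.918) = 0.0856
L[2] = -ln(1-0.469) = -ln(0.531) = 0.633
mean = (0.5745 + 0.0856 + 0.633)/3 = 0.431

0.431


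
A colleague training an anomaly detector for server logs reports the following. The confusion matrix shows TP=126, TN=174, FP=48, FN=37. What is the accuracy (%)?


Accuracy = (TP+TN)/(TP+TN+FP+FN)
= (126+174)/(385)
= 300/385 = 77.92%

77.92%


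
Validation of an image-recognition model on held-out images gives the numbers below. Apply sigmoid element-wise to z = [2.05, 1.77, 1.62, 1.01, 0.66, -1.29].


σ(2.05) = 1/(1+e^-2.05) = 0.8859
σ(1.77) = 1/(1+e^-1.77) = 0.8545
σ(1.62) = 1/(1+e^-1.62) = 0.8348
σ(1.01) = 1/(1+e^-1.01) = 0.733
σ(0.66) = 1/(1+e^-0.66) = 0.6593
σ(-1.29) = 1/(1+e^1.29) = 0.2159
result = [0.8859, 0.8545, 0.8348, 0.733, 0.6593, 0.2159]

[0.8859, 0.8545, 0.8348, 0.733, 0.6593, 0.2159]


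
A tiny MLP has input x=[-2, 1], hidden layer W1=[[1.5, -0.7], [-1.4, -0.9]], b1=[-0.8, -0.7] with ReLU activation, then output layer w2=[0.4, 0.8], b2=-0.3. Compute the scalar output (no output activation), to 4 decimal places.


z1[0] = (1.5)·(-2) + (-0.7)·(1) - 0.8 = -4.5
z1[1] = (-1.4)·(-2) + (-0.9)·(1) - 0.7 = 1.2
h = ReLU(z1) = [0.0, 1.2]
output = (0.4)·(0.0) + (0.8)·(1.2) - 0.3 = 0.66

0.66


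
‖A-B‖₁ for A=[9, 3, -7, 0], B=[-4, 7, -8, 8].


d = |9+ 4| + |3-7| + |-7+ 8| + |0-8|
  = 13 + 4 + 1 + 8
  = 26

26


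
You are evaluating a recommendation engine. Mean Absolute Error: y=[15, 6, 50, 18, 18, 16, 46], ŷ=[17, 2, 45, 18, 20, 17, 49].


Absolute errors: |15-17|=2, |6-2|=4, |50-45|=5, |18-18|=0, |18-20|=2, |16-17|=1, |46-49|=3
Sum = 17
MAE = 17/7 = 17/7

17/7


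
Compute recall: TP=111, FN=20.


Recall = TP/(TP+FN)
= 111/(111+20)
= 111/131 = 84.73%

84.73%


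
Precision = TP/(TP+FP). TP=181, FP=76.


Precision = TP/(TP+FP)
= 181/(181+76)
= 181/257 = 70.43%

70.43%


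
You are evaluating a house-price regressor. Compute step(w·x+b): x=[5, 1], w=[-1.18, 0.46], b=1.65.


z = (5)·(-1.18) + (1)·(0.46) + 1.65
  = -3.79
step(z) = 0 (z<0)

0


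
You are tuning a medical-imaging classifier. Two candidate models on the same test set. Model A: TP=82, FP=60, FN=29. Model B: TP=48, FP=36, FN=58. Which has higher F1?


Model A: P=82/142=0.5775, R=82/111=0.7387, F1=2PR/(P+R)=2TP/(2TP+FP+FN)=164/253=0.6482
Model B: P=48/84=0.5714, R=48/106=0.4528, F1=2PR/(P+R)=2TP/(2TP+FP+FN)=96/190=0.5053
0.6482 > 0.5053 → Model A

Model A


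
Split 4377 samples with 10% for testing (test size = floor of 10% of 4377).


Test = ⌊4377·10/100⌋ = 437
Train = 4377 - 437 = 3940

Train: 3940, Test: 437


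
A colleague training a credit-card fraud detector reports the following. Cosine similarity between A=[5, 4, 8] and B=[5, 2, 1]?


A·B = 5·5 + 4·2 + 8·1 = 41
‖A‖ = √105 = 10.247, ‖B‖ = √30 = 5.4772
cos = 41/(√105·√30) = 41/√3150 = 0.7305

0.7305


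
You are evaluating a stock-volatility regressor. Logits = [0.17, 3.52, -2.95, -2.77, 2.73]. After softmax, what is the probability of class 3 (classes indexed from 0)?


Exponentials: e^0.17=1.1853, e^3.52=33.7844, e^-2.95=0.0523, e^-2.77=0.0627, e^2.73=15.3329
Sum = 50.4176
Softmax = [0.0235, 0.6701, 0.001, 0.0012, 0.3041]
p[3] = 0.0627/50.4176 = 0.0012

0.0012


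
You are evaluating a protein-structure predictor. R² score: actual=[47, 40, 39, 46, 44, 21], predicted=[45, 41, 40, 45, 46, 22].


ȳ = 39.5
SS_res = Σ(y-ŷ)² = 12
SS_tot = Σ(y-ȳ)² = 461.5
R² = 1 - SS_res/SS_tot = 1 - 0.026 = 0.974

0.974


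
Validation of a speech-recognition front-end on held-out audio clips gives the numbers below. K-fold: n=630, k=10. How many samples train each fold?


Fold size = 630/10 = 63
Training per fold = 630 - 63 = 567

567


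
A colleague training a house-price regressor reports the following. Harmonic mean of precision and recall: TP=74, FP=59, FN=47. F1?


Precision = 74/133 = 0.5564
Recall = 74/121 = 0.6116
F1 = 2·P·R/(P+R) = 2·TP/(2·TP+FP+FN) = 148/(148+59+47) = 148/254 = 0.5827

0.5827


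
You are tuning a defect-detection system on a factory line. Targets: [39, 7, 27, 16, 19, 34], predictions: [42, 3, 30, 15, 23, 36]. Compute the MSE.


Squared errors: (39-42)²=9, (7-3)²=16, (27-30)²=9, (16-15)²=1, (19-23)²=16, (34-36)²=4
Sum = 55
MSE = 55/6 = 55/6

55/6


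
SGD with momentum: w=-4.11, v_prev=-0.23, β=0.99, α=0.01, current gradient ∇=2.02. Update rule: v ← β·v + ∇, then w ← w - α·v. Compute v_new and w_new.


v_new = 0.99·-0.23 + 2.02 = -0.2277 + 2.02 = 1.7923
w_new = -4.11 - 0.01·1.7923 = -4.11 - 0.017923 = -4.127923

v_new=1.7923, w_new=-4.127923


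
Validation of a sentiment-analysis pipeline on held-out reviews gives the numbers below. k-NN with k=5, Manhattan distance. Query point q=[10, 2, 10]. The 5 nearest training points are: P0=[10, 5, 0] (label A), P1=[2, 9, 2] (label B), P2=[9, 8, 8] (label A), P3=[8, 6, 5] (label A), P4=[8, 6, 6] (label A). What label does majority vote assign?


d(q,P0) = 13  (label A)
d(q,P1) = 23  (label B)
d(q,P2) = 9  (label A)
d(q,P3) = 11  (label A)
d(q,P4) = 10  (label A)
Votes: A=4, B=1
Majority → A

A


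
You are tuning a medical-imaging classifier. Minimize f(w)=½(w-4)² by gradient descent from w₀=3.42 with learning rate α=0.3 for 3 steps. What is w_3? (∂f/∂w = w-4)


step 1: grad = 3.42-4 = -0.58; w = 3.42 - 0.3·(-0.58) = 3.594
step 2: grad = 3.594-4 = -0.406; w = 3.594 - 0.3·(-0.406) = 3.7158
step 3: grad = 3.7158-4 = -0.2842; w = 3.7158 - 0.3·(-0.2842) = 3.80106

3.80106


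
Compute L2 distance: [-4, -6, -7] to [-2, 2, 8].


d = √((-4+ 2)² + (-6-2)² + (-7-8)²)
  = √(4 + 64 + 225)
  = √293 = 17.1172

17.1172


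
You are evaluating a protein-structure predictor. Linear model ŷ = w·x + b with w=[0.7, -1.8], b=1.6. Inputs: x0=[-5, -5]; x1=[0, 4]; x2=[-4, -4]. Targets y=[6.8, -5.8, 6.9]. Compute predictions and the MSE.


ŷ0 = (0.7)·(-5) + (-1.8)·(-5) + 1.6 = 7.1
ŷ1 = (0.7)·(0) + (-1.8)·(4) + 1.6 = -5.6
ŷ2 = (0.7)·(-4) + (-1.8)·(-4) + 1.6 = 6.0
errors² = [0.09, 0.04, 0.81]
MSE = 0.9400/3 = 0.3133

0.3133


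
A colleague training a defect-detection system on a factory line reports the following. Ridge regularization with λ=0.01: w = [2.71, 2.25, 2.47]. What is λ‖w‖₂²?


‖w‖₂² = (2.71)² + (2.25)² + (2.47)²
     = 7.3441 + 5.0625 + 6.1009
     = 18.5075
λ·‖w‖₂² = 0.01·18.5075 = 0.185075

0.185075


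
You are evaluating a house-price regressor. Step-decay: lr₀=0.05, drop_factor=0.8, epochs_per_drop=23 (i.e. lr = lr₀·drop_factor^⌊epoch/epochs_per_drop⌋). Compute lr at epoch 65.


n_drops = ⌊65/23⌋ = 2
lr = 0.05·0.8^2 = 0.05·0.64 = 0.032

0.032


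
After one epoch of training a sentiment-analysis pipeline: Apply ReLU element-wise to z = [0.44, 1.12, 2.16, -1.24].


ReLU(0.44) = max(0, 0.44) = 0.44
ReLU(1.12) = max(0, 1.12) = 1.12
ReLU(2.16) = max(0, 2.16) = 2.16
ReLU(-1.24) = max(0, -1.24) = 0.0
result = [0.44, 1.12, 2.16, 0.0]

[0.44, 1.12, 2.16, 0.0]


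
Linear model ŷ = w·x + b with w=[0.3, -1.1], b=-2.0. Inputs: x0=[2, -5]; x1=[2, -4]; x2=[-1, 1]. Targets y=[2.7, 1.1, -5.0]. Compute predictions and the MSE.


ŷ0 = (0.3)·(2) + (-1.1)·(-5) - 2.0 = 4.1
ŷ1 = (0.3)·(2) + (-1.1)·(-4) - 2.0 = 3.0
ŷ2 = (0.3)·(-1) + (-1.1)·(1) - 2.0 = -3.4
errors² = [1.96, 3.61, 2.56]
MSE = 8.1300/3 = 2.71

2.71


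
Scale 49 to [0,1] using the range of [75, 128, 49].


min=49, max=128
(49-49)/(128-49) = 0/79 = 0.0

0.0


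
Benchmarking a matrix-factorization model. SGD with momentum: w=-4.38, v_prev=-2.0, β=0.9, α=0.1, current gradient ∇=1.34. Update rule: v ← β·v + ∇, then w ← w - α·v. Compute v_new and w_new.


v_new = 0.9·-2.0 + 1.34 = -1.8 + 1.34 = -0.46
w_new = -4.38 - 0.1·-0.46 = -4.38 + 0.046 = -4.334

v_new=-0.46, w_new=-4.334


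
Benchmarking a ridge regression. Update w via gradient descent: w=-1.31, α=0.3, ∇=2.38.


w_new = w - α·∇
= -1.31 - 0.3·2.38
= -1.31 - 0.714
= -2.024

-2.024


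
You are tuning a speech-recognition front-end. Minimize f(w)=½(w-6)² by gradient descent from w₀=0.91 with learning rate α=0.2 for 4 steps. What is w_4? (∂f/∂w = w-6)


step 1: grad = 0.91-6 = -5.09; w = 0.91 - 0.2·(-5.09) = 1.928
step 2: grad = 1.928-6 = -4.072; w = 1.928 - 0.2·(-4.072) = 2.7424
step 3: grad = 2.7424-6 = -3.2576; w = 2.7424 - 0.2·(-3.2576) = 3.39392
step 4: grad = 3.39392-6 = -2.60608; w = 3.39392 - 0.2·(-2.60608) = 3.915136

3.915136


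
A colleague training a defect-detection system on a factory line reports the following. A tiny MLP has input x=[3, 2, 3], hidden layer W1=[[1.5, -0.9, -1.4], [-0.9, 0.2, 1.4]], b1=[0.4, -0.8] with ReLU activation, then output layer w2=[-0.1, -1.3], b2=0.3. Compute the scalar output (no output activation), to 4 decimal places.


z1[0] = (1.5)·(3) + (-0.9)·(2) + (-1.4)·(3) + 0.4 = -1.1
z1[1] = (-0.9)·(3) + (0.2)·(2) + (1.4)·(3) - 0.8 = 1.1
h = ReLU(z1) = [0.0, 1.1]
output = (-0.1)·(0.0) + (-1.3)·(1.1) + 0.3 = -1.13

-1.13


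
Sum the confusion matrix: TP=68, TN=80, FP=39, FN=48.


Total = TP + TN + FP + FN
= 68 + 80 + 39 + 48
= 235
(Predicted positive: 107, predicted negative: 128)

235


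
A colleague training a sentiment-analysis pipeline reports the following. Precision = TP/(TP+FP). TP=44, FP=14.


Precision = TP/(TP+FP)
= 44/(44+14)
= 44/58 = 75.86%

75.86%


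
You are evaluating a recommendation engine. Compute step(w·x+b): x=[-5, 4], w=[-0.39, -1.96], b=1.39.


z = (-5)·(-0.39) + (4)·(-1.96) + 1.39
  = -4.5
step(z) = 0 (z<0)

0


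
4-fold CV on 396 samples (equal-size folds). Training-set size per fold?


Fold size = 396/4 = 99
Training per fold = 396 - 99 = 297

297


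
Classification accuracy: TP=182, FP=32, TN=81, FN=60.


Accuracy = (TP+TN)/(TP+TN+FP+FN)
= (182+81)/(355)
= 263/355 = 74.08%

74.08%


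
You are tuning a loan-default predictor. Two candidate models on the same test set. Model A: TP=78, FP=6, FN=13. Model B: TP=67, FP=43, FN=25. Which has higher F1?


Model A: P=78/84=0.9286, R=78/91=0.8571, F1=2PR/(P+R)=2TP/(2TP+FP+FN)=156/175=0.8914
Model B: P=67/110=0.6091, R=67/92=0.7283, F1=2PR/(P+R)=2TP/(2TP+FP+FN)=134/202=0.6634
0.8914 > 0.6634 → Model A

Model A


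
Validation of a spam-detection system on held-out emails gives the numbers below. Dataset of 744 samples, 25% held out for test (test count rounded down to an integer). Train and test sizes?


Test = ⌊744·25/100⌋ = 186
Train = 744 - 186 = 558

Train: 558, Test: 186


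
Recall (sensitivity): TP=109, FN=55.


Recall = TP/(TP+FN)
= 109/(109+55)
= 109/164 = 66.46%

66.46%


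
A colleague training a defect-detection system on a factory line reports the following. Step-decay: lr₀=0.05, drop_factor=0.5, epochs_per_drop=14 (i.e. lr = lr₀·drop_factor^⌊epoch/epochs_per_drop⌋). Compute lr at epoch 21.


n_drops = ⌊21/14⌋ = 1
lr = 0.05·0.5^1 = 0.05·0.5 = 0.025

0.025


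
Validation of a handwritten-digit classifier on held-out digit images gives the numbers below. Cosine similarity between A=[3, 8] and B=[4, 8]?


A·B = 3·4 + 8·8 = 76
‖A‖ = √73 = 8.544, ‖B‖ = √80 = 8.9443
cos = 76/(√73·√80) = 76/√5840 = 0.9945

0.9945


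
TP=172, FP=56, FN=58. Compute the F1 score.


Precision = 172/228 = 0.7544
Recall = 172/230 = 0.7478
F1 = 2·P·R/(P+R) = 2·TP/(2·TP+FP+FN) = 344/(344+56+58) = 344/458 = 0.7511

0.7511


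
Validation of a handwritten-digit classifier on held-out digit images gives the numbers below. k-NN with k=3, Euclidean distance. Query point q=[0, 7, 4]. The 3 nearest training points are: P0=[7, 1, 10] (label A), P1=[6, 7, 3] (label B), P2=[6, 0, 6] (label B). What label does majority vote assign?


d(q,P0) = 11.0  (label A)
d(q,P1) = 6.0828  (label B)
d(q,P2) = 9.434  (label B)
Votes: A=1, B=2
Majority → B

B


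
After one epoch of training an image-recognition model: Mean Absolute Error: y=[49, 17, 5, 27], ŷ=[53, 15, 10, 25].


Absolute errors: |49-53|=4, |17-15|=2, |5-10|=5, |27-25|=2
Sum = 13
MAE = 13/4 = 13/4

13/4


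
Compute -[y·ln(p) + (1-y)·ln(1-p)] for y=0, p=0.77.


BCE = -[y·ln(p) + (1-y)·ln(1-p)]
= -0 - 1·ln(1-0.77)
= -ln(0.23) = 1.4697

1.4697


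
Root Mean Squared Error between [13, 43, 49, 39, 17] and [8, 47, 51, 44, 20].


MSE = 79/5 = 15.8
RMSE = √(79/5) = 3.9749

3.9749


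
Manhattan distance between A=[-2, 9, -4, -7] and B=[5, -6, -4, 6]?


d = |-2-5| + |9+ 6| + |-4+ 4| + |-7-6|
  = 7 + 15 + 0 + 13
  = 35

35


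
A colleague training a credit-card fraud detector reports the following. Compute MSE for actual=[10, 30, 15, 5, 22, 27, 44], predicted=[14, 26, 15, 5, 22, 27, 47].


Squared errors: (10-14)²=16, (30-26)²=16, (15-15)²=0, (5-5)²=0, (22-22)²=0, (27-27)²=0, (44-47)²=9
Sum = 41
MSE = 41/7 = 41/7

41/7


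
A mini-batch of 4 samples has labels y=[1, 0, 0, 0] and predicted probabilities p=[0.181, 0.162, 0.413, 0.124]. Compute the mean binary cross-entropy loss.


L[0] = -ln(0.181) = 1.7093
L[1] = -ln(1-0.162) = -ln(0.838) = 0.1767
L[2] = -ln(1-0.413) = -ln(0.587) = 0.5327
L[3] = -ln(1-0.124) = -ln(0.876) = 0.1324
mean = (1.7093 + 0.1767 + 0.5327 + 0.1324)/4 = 0.6378

0.6378


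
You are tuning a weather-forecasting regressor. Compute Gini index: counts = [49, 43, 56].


Probabilities: [49/148, 43/148, 56/148] ≈ [0.3311, 0.2905, 0.3784]
Σpᵢ² = (2401 + 1849 + 3136)/148² = 7386/21904
Gini = 1 - Σpᵢ² = 1 - 7386/21904 = 0.6628

0.6628


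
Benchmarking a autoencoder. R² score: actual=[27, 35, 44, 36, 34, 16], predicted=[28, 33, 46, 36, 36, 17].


ȳ = 32
SS_res = Σ(y-ŷ)² = 14
SS_tot = Σ(y-ȳ)² = 454
R² = 1 - SS_res/SS_tot = 1 - 0.0308 = 0.9692

0.9692


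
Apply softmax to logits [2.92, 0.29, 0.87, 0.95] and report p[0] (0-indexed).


Exponentials: e^2.92=18.5413, e^0.29=1.3364, e^0.87=2.3869, e^0.95=2.5857
Sum = 24.8503
Softmax = [0.7461, 0.0538, 0.0961, 0.1041]
p[0] = 18.5413/24.8503 = 0.7461

0.7461


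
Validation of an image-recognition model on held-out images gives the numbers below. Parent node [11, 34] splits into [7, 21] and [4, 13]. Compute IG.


Parent = [11, 34], H_parent = 0.8024
H_left = 0.8113 (n=28), H_right = 0.7871 (n=17)
H_children = (28/45)·0.8113 + (17/45)·0.7871 = 0.8022
IG = 0.8024 - 0.8022 = 0.0002

0.0002


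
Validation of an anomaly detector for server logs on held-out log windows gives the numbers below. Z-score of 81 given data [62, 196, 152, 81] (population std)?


μ = 122.75, σ = 53.9786
z = (81 - 122.75)/53.9786 = -0.7735

-0.7735


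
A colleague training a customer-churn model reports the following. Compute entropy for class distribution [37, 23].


Probabilities: [37/60, 23/60] ≈ [0.6167, 0.3833]
H = -((37/60)·log₂(37/60) + (23/60)·log₂(23/60))
  = 0.9604 bits

0.9604 bits


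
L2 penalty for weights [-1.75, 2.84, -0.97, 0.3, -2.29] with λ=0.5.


‖w‖₂² = (-1.75)² + (2.84)² + (-0.97)² + (0.3)² + (-2.29)²
     = 3.0625 + 8.0656 + 0.9409 + 0.09 + 5.2441
     = 17.4031
λ·‖w‖₂² = 0.5·17.4031 = 8.70155

8.70155


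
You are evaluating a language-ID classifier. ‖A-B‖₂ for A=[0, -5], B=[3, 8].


d = √((0-3)² + (-5-8)²)
  = √(9 + 169)
  = √178 = 13.3417

13.3417


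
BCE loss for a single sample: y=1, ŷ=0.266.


BCE = -[y·ln(p) + (1-y)·ln(1-p)]
= -1·ln(0.266) - 0
= -ln(0.266) = 1.3243

1.3243


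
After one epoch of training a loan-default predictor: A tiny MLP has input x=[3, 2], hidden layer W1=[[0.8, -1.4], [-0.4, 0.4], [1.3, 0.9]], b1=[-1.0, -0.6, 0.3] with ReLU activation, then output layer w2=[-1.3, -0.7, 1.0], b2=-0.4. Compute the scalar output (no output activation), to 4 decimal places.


z1[0] = (0.8)·(3) + (-1.4)·(2) - 1.0 = -1.4
z1[1] = (-0.4)·(3) + (0.4)·(2) - 0.6 = -1.0
z1[2] = (1.3)·(3) + (0.9)·(2) + 0.3 = 6.0
h = ReLU(z1) = [0.0, 0.0, 6.0]
output = (-1.3)·(0.0) + (-0.7)·(0.0) + (1.0)·(6.0) - 0.4 = 5.6

5.6


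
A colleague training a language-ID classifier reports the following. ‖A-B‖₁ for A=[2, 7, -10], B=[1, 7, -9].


d = |2-1| + |7-7| + |-10+ 9|
  = 1 + 0 + 1
  = 2

2


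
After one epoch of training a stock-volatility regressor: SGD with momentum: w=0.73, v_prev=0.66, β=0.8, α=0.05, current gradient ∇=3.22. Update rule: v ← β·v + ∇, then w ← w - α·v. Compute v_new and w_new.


v_new = 0.8·0.66 + 3.22 = 0.528 + 3.22 = 3.748
w_new = 0.73 - 0.05·3.748 = 0.73 - 0.1874 = 0.5426

v_new=3.748, w_new=0.5426


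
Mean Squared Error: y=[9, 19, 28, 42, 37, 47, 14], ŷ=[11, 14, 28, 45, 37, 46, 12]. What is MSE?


Squared errors: (9-11)²=4, (19-14)²=25, (28-28)²=0, (42-45)²=9, (37-37)²=0, (47-46)²=1, (14-12)²=4
Sum = 43
MSE = 43/7 = 43/7

43/7


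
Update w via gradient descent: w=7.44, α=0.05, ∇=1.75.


w_new = w - α·∇
= 7.44 - 0.05·1.75
= 7.44 - 0.0875
= 7.3525

7.3525


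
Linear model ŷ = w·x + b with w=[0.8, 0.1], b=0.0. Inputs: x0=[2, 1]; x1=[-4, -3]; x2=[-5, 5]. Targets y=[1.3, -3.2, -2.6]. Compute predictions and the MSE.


ŷ0 = (0.8)·(2) + (0.1)·(1) + 0.0 = 1.7
ŷ1 = (0.8)·(-4) + (0.1)·(-3) + 0.0 = -3.5
ŷ2 = (0.8)·(-5) + (0.1)·(5) + 0.0 = -3.5
errors² = [0.16, 0.09, 0.81]
MSE = 1.0600/3 = 0.3533

0.3533


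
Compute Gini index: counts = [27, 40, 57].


Probabilities: [27/124, 40/124, 57/124] ≈ [0.2177, 0.3226, 0.4597]
Σpᵢ² = (729 + 1600 + 3249)/124² = 5578/15376
Gini = 1 - Σpᵢ² = 1 - 5578/15376 = 0.6372

0.6372


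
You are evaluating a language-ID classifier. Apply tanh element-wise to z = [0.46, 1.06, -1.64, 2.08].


tanh(0.46) = 0.4301
tanh(1.06) = 0.7857
tanh(-1.64) = -0.9275
tanh(2.08) = 0.9693
result = [0.4301, 0.7857, -0.9275, 0.9693]

[0.4301, 0.7857, -0.9275, 0.9693]


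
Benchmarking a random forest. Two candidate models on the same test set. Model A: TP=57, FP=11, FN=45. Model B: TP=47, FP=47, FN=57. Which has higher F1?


Model A: P=57/68=0.8382, R=57/102=0.5588, F1=2PR/(P+R)=2TP/(2TP+FP+FN)=114/170=0.6706
Model B: P=47/94=0.5, R=47/104=0.4519, F1=2PR/(P+R)=2TP/(2TP+FP+FN)=94/198=0.4747
0.6706 > 0.4747 → Model A

Model A


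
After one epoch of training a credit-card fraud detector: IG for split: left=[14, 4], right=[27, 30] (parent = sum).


Parent = [41, 34], H_parent = 0.9937
H_left = 0.7642 (n=18), H_right = 0.998 (n=57)
H_children = (18/75)·0.7642 + (57/75)·0.998 = 0.9419
IG = 0.9937 - 0.9419 = 0.0518

0.0518


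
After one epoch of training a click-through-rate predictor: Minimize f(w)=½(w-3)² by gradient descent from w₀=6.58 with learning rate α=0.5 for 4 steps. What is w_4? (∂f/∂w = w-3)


step 1: grad = 6.58-3 = 3.58; w = 6.58 - 0.5·(3.58) = 4.79
step 2: grad = 4.79-3 = 1.79; w = 4.79 - 0.5·(1.79) = 3.895
step 3: grad = 3.895-3 = 0.895; w = 3.895 - 0.5·(0.895) = 3.4475
step 4: grad = 3.4475-3 = 0.4475; w = 3.4475 - 0.5·(0.4475) = 3.22375

3.22375


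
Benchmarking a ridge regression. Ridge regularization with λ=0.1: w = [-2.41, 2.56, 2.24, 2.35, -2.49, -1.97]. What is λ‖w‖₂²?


‖w‖₂² = (-2.41)² + (2.56)² + (2.24)² + (2.35)² + (-2.49)² + (-1.97)²
     = 5.8081 + 6.5536 + 5.0176 + 5.5225 + 6.2001 + 3.8809
     = 32.9828
λ·‖w‖₂² = 0.1·32.9828 = 3.29828

3.29828


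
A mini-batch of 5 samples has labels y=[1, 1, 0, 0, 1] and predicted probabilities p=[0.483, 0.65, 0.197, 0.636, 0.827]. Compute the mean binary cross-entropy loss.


L[0] = -ln(0.483) = 0.7277
L[1] = -ln(0.65) = 0.4308
L[2] = -ln(1-0.197) = -ln(0.803) = 0.2194
L[3] = -ln(1-0.636) = -ln(0.364) = 1.0106
L[4] = -ln(0.827) = 0.19
mean = (0.7277 + 0.4308 + 0.2194 + 1.0106 + 0.19)/5 = 0.5157

0.5157


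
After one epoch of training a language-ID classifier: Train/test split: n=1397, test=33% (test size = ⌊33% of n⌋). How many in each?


Test = ⌊1397·33/100⌋ = 461
Train = 1397 - 461 = 936

Train: 936, Test: 461


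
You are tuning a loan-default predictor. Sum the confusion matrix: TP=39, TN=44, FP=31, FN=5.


Total = TP + TN + FP + FN
= 39 + 44 + 31 + 5
= 119
(Predicted positive: 70, predicted negative: 49)

119


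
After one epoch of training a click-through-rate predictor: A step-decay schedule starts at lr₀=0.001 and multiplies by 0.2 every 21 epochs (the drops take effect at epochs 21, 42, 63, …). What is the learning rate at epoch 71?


n_drops = ⌊71/21⌋ = 3
lr = 0.001·0.2^3 = 0.001·0.008 = 0.000008

0.000008


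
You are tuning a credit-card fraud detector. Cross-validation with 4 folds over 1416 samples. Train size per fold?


Fold size = 1416/4 = 354
Training per fold = 1416 - 354 = 1062

1062


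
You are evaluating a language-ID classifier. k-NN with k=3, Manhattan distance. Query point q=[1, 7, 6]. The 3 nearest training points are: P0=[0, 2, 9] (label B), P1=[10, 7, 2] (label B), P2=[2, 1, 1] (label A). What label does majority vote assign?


d(q,P0) = 9  (label B)
d(q,P1) = 13  (label B)
d(q,P2) = 12  (label A)
Votes: A=1, B=2
Majority → B

B


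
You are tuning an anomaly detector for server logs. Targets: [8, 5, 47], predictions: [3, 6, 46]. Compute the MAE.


Absolute errors: |8-3|=5, |5-6|=1, |47-46|=1
Sum = 7
MAE = 7/3 = 7/3

7/3


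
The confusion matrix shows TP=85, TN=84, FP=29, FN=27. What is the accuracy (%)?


Accuracy = (TP+TN)/(TP+TN+FP+FN)
= (85+84)/(225)
= 169/225 = 75.11%

75.11%


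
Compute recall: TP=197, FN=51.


Recall = TP/(TP+FN)
= 197/(197+51)
= 197/248 = 79.44%

79.44%


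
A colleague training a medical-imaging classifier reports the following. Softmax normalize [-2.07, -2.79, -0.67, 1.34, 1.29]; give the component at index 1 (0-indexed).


Exponentials: e^-2.07=0.1262, e^-2.79=0.0614, e^-0.67=0.5117, e^1.34=3.819, e^1.29=3.6328
Sum = 8.1511
Softmax = [0.0155, 0.0075, 0.0628, 0.4685, 0.4457]
p[1] = 0.0614/8.1511 = 0.0075

0.0075


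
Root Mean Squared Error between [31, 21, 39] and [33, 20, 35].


MSE = 21/3 = 7
RMSE = √(21/3) = 2.6458

2.6458


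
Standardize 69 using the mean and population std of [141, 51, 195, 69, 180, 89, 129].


μ = 122, σ = 50.7684
z = (69 - 122)/50.7684 = -1.044

-1.044


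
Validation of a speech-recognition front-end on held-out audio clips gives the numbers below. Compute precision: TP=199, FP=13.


Precision = TP/(TP+FP)
= 199/(199+13)
= 199/212 = 93.87%

93.87%


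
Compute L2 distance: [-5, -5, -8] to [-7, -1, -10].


d = √((-5+ 7)² + (-5+ 1)² + (-8+ 10)²)
  = √(4 + 16 + 4)
  = √24 = 4.899

4.899


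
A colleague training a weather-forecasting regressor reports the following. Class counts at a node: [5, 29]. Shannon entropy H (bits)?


Probabilities: [5/34, 29/34] ≈ [0.1471, 0.8529]
H = -((5/34)·log₂(5/34) + (29/34)·log₂(29/34))
  = 0.6024 bits

0.6024 bits


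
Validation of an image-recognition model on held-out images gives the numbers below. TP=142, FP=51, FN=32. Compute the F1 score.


Precision = 142/193 = 0.7358
Recall = 142/174 = 0.8161
F1 = 2·P·R/(P+R) = 2·TP/(2·TP+FP+FN) = 284/(284+51+32) = 284/367 = 0.7738

0.7738


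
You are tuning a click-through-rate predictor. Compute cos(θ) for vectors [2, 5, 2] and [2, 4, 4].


A·B = 2·2 + 5·4 + 2·4 = 32
‖A‖ = √33 = 5.7446, ‖B‖ = √36 = 6
cos = 32/(√33·√36) = 32/√1188 = 0.9284

0.9284


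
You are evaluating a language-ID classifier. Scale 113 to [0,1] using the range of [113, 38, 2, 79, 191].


min=2, max=191
(113-2)/(191-2) = 111/189 = 0.5873

0.5873


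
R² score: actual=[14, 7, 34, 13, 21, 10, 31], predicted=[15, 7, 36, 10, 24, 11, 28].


ȳ = 18.5714
SS_res = Σ(y-ŷ)² = 33
SS_tot = Σ(y-ȳ)² = 657.71
R² = 1 - SS_res/SS_tot = 1 - 0.0502 = 0.9498

0.9498


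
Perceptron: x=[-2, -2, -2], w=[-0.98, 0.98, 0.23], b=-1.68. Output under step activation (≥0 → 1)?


z = (-2)·(-0.98) + (-2)·(0.98) + (-2)·(0.23) - 1.68
  = -2.14
step(z) = 0 (z<0)

0


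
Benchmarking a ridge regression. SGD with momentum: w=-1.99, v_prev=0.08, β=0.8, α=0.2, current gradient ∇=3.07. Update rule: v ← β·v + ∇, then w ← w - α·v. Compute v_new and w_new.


v_new = 0.8·0.08 + 3.07 = 0.064 + 3.07 = 3.134
w_new = -1.99 - 0.2·3.134 = -1.99 - 0.6268 = -2.6168

v_new=3.134, w_new=-2.6168


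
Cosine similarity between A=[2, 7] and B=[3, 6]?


A·B = 2·3 + 7·6 = 48
‖A‖ = √53 = 7.2801, ‖B‖ = √45 = 6.7082
cos = 48/(√53·√45) = 48/√2385 = 0.9829

0.9829


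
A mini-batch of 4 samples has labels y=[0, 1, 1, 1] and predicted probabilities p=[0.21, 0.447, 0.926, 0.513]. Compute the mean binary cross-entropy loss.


L[0] = -ln(1-0.21) = -ln(0.79) = 0.2357
L[1] = -ln(0.447) = 0.8052
L[2] = -ln(0.926) = 0.0769
L[3] = -ln(0.513) = 0.6675
mean = (0.2357 + 0.8052 + 0.0769 + 0.6675)/4 = 0.4463

0.4463


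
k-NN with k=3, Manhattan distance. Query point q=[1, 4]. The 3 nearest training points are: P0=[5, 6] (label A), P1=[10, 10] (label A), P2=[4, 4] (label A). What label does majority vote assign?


d(q,P0) = 6  (label A)
d(q,P1) = 15  (label A)
d(q,P2) = 3  (label A)
Votes: A=3, B=0
Majority → A

A


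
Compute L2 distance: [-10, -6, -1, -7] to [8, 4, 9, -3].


d = √((-10-8)² + (-6-4)² + (-1-9)² + (-7+ 3)²)
  = √(324 + 100 + 100 + 16)
  = √540 = 23.2379

23.2379


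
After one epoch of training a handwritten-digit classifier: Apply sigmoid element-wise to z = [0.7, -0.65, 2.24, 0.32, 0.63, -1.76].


σ(0.7) = 1/(1+e^-0.7) = 0.6682
σ(-0.65) = 1/(1+e^0.65) = 0.343
σ(2.24) = 1/(1+e^-2.24) = 0.9038
σ(0.32) = 1/(1+e^-0.32) = 0.5793
σ(0.63) = 1/(1+e^-0.63) = 0.6525
σ(-1.76) = 1/(1+e^1.76) = 0.1468
result = [0.6682, 0.343, 0.9038, 0.5793, 0.6525, 0.1468]

[0.6682, 0.343, 0.9038, 0.5793, 0.6525, 0.1468]


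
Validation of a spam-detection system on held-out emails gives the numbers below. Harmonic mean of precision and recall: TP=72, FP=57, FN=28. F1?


Precision = 72/129 = 0.5581
Recall = 72/100 = 0.72
F1 = 2·P·R/(P+R) = 2·TP/(2·TP+FP+FN) = 144/(144+57+28) = 144/229 = 0.6288

0.6288


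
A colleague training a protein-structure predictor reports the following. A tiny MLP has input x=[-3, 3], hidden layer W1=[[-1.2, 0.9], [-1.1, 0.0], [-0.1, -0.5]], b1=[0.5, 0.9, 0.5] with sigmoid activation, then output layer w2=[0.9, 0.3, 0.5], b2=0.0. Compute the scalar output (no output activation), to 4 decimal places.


z1[0] = (-1.2)·(-3) + (0.9)·(3) + 0.5 = 6.8
z1[1] = (-1.1)·(-3) + (0.0)·(3) + 0.9 = 4.2
z1[2] = (-0.1)·(-3) + (-0.5)·(3) + 0.5 = -0.7
h = sigmoid(z1) = [0.9989, 0.9852, 0.3318]
output = (0.9)·(0.9989) + (0.3)·(0.9852) + (0.5)·(0.3318) + 0.0 = 1.3605

1.3605


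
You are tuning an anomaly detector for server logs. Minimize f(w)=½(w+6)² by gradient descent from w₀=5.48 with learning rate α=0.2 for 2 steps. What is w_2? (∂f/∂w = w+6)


step 1: grad = 5.48+6 = 11.48; w = 5.48 - 0.2·(11.48) = 3.184
step 2: grad = 3.184+6 = 9.184; w = 3.184 - 0.2·(9.184) = 1.3472

1.3472


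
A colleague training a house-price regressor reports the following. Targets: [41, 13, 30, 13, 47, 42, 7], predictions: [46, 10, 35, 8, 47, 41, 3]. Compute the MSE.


Squared errors: (41-46)²=25, (13-10)²=9, (30-35)²=25, (13-8)²=25, (47-47)²=0, (42-41)²=1, (7-3)²=16
Sum = 101
MSE = 101/7 = 101/7

101/7


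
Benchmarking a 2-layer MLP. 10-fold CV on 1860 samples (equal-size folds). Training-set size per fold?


Fold size = 1860/10 = 186
Training per fold = 1860 - 186 = 1674

1674


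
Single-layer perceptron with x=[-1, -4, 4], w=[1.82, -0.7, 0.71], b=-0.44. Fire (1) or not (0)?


z = (-1)·(1.82) + (-4)·(-0.7) + (4)·(0.71) - 0.44
  = 3.38
step(z) = 1 (z≥0)

1


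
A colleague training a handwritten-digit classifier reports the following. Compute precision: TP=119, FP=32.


Precision = TP/(TP+FP)
= 119/(119+32)
= 119/151 = 78.81%

78.81%


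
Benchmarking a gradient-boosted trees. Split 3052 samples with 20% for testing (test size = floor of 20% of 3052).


Test = ⌊3052·20/100⌋ = 610
Train = 3052 - 610 = 2442

Train: 2442, Test: 610


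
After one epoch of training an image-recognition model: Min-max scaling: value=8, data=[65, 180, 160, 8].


min=8, max=180
(8-8)/(180-8) = 0/172 = 0.0

0.0


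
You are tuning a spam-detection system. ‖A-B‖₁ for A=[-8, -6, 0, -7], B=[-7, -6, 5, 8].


d = |-8+ 7| + |-6+ 6| + |0-5| + |-7-8|
  = 1 + 0 + 5 + 15
  = 21

21


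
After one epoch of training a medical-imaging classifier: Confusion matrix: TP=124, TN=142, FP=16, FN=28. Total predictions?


Total = TP + TN + FP + FN
= 124 + 142 + 16 + 28
= 310
(Predicted positive: 140, predicted negative: 170)

310


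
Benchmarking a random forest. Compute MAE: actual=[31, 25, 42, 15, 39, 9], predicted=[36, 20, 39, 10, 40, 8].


Absolute errors: |31-36|=5, |25-20|=5, |42-39|=3, |15-10|=5, |39-40|=1, |9-8|=1
Sum = 20
MAE = 20/6 = 10/3

10/3


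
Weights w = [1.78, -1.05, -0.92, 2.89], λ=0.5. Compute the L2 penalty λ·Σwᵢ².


‖w‖₂² = (1.78)² + (-1.05)² + (-0.92)² + (2.89)²
     = 3.1684 + 1.1025 + 0.8464 + 8.3521
     = 13.4694
λ·‖w‖₂² = 0.5·13.4694 = 6.7347

6.7347


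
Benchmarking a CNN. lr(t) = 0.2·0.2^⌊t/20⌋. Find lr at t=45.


n_drops = ⌊45/20⌋ = 2
lr = 0.2·0.2^2 = 0.2·0.04 = 0.008

0.008


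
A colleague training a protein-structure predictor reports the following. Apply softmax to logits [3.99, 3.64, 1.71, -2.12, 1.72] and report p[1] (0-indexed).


Exponentials: e^3.99=54.0549, e^3.64=38.0918, e^1.71=5.529, e^-2.12=0.12, e^1.72=5.5845
Sum = 103.3802
Softmax = [0.5229, 0.3685, 0.0535, 0.0012, 0.054]
p[1] = 38.0918/103.3802 = 0.3685

0.3685


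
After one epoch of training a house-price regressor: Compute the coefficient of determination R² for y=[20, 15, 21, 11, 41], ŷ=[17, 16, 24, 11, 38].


ȳ = 21.6
SS_res = Σ(y-ŷ)² = 28
SS_tot = Σ(y-ȳ)² = 535.2
R² = 1 - SS_res/SS_tot = 1 - 0.0523 = 0.9477

0.9477


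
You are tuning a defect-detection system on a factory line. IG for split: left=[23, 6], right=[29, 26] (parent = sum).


Parent = [52, 32], H_parent = 0.9587
H_left = 0.7355 (n=29), H_right = 0.9979 (n=55)
H_children = (29/84)·0.7355 + (55/84)·0.9979 = 0.9073
IG = 0.9587 - 0.9073 = 0.0514

0.0514


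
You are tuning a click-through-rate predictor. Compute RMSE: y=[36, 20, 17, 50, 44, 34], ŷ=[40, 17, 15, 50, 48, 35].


MSE = 46/6 = 7.6667
RMSE = √(46/6) = 2.7689

2.7689


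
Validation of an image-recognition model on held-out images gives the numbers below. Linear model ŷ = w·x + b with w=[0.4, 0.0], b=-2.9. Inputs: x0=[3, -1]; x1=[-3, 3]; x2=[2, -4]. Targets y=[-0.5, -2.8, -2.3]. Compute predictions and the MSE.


ŷ0 = (0.4)·(3) + (0.0)·(-1) - 2.9 = -1.7
ŷ1 = (0.4)·(-3) + (0.0)·(3) - 2.9 = -4.1
ŷ2 = (0.4)·(2) + (0.0)·(-4) - 2.9 = -2.1
errors² = [1.44, 1.69, 0.04]
MSE = 3.1700/3 = 1.0567

1.0567


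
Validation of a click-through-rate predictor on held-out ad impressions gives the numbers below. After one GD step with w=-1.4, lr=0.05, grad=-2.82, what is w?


w_new = w - α·∇
= -1.4 - 0.05·-2.82
= -1.4 + 0.141
= -1.259

-1.259


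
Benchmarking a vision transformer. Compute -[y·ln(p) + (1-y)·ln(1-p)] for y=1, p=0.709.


BCE = -[y·ln(p) + (1-y)·ln(1-p)]
= -1·ln(0.709) - 0
= -ln(0.709) = 0.3439

0.3439


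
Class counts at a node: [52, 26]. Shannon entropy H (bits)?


Probabilities: [52/78, 26/78] ≈ [0.6667, 0.3333]
H = -((52/78)·log₂(52/78) + (26/78)·log₂(26/78))
  = 0.9183 bits

0.9183 bits


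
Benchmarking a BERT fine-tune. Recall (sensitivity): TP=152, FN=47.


Recall = TP/(TP+FN)
= 152/(152+47)
= 152/199 = 76.38%

76.38%


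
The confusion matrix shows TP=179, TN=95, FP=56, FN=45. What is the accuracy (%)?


Accuracy = (TP+TN)/(TP+TN+FP+FN)
= (179+95)/(375)
= 274/375 = 73.07%

73.07%


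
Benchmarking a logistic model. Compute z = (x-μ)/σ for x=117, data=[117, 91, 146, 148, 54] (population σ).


μ = 111.2, σ = 35.4367
z = (117 - 111.2)/35.4367 = 0.1637

0.1637


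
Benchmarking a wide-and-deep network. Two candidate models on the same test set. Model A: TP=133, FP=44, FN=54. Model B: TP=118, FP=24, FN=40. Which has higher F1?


Model A: P=133/177=0.7514, R=133/187=0.7112, F1=2PR/(P+R)=2TP/(2TP+FP+FN)=266/364=0.7308
Model B: P=118/142=0.831, R=118/158=0.7468, F1=2PR/(P+R)=2TP/(2TP+FP+FN)=236/300=0.7867
0.7308 < 0.7867 → Model B

Model B


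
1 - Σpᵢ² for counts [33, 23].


Probabilities: [33/56, 23/56] ≈ [0.5893, 0.4107]
Σpᵢ² = (1089 + 529)/56² = 1618/3136
Gini = 1 - Σpᵢ² = 1 - 1618/3136 = 0.4841

0.4841


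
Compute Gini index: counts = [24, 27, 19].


Probabilities: [24/70, 27/70, 19/70] ≈ [0.3429, 0.3857, 0.2714]
Σpᵢ² = (576 + 729 + 361)/70² = 1666/4900
Gini = 1 - Σpᵢ² = 1 - 1666/4900 = 0.66

0.66


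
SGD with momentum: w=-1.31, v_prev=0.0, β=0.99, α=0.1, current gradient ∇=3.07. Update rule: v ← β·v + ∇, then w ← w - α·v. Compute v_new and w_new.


v_new = 0.99·0.0 + 3.07 = 0 + 3.07 = 3.07
w_new = -1.31 - 0.1·3.07 = -1.31 - 0.307 = -1.617

v_new=3.07, w_new=-1.617


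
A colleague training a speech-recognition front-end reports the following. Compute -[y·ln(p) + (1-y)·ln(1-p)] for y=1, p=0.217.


BCE = -[y·ln(p) + (1-y)·ln(1-p)]
= -1·ln(0.217) - 0
= -ln(0.217) = 1.5279

1.5279


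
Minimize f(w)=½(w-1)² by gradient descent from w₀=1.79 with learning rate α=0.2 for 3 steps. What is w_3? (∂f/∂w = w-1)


step 1: grad = 1.79-1 = 0.79; w = 1.79 - 0.2·(0.79) = 1.632
step 2: grad = 1.632-1 = 0.632; w = 1.632 - 0.2·(0.632) = 1.5056
step 3: grad = 1.5056-1 = 0.5056; w = 1.5056 - 0.2·(0.5056) = 1.40448

1.40448


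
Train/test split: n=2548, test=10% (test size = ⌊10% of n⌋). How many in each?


Test = ⌊2548·10/100⌋ = 254
Train = 2548 - 254 = 2294

Train: 2294, Test: 254


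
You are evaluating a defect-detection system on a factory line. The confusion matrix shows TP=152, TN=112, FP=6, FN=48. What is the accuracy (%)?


Accuracy = (TP+TN)/(TP+TN+FP+FN)
= (152+112)/(318)
= 264/318 = 83.02%

83.02%


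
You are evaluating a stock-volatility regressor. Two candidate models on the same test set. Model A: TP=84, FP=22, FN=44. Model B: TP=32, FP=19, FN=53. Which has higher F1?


Model A: P=84/106=0.7925, R=84/128=0.6562, F1=2PR/(P+R)=2TP/(2TP+FP+FN)=168/234=0.7179
Model B: P=32/51=0.6275, R=32/85=0.3765, F1=2PR/(P+R)=2TP/(2TP+FP+FN)=64/136=0.4706
0.7179 > 0.4706 → Model A

Model A


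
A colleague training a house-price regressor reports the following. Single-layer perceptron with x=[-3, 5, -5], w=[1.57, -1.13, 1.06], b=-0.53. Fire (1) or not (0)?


z = (-3)·(1.57) + (5)·(-1.13) + (-5)·(1.06) - 0.53
  = -16.19
step(z) = 0 (z<0)

0


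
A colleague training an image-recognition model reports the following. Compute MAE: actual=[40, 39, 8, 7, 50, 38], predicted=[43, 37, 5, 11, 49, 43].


Absolute errors: |40-43|=3, |39-37|=2, |8-5|=3, |7-11|=4, |50-49|=1, |38-43|=5
Sum = 18
MAE = 18/6 = 3

3


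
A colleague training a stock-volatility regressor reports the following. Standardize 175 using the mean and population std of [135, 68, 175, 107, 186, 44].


μ = 119.1667, σ = 52.043
z = (175 - 119.1667)/52.043 = 1.0728

1.0728


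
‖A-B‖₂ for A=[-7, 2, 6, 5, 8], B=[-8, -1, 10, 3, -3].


d = √((-7+ 8)² + (2+ 1)² + (6-10)² + (5-3)² + (8+ 3)²)
  = √(1 + 9 + 16 + 4 + 121)
  = √151 = 12.2882

12.2882


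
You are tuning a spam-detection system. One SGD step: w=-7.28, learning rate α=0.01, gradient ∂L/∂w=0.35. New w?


w_new = w - α·∇
= -7.28 - 0.01·0.35
= -7.28 - 0.0035
= -7.2835

-7.2835


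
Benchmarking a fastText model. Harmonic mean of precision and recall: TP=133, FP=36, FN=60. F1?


Precision = 133/169 = 0.787
Recall = 133/193 = 0.6891
F1 = 2·P·R/(P+R) = 2·TP/(2·TP+FP+FN) = 266/(266+36+60) = 266/362 = 0.7348

0.7348


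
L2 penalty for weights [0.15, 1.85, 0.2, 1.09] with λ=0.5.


‖w‖₂² = (0.15)² + (1.85)² + (0.2)² + (1.09)²
     = 0.0225 + 3.4225 + 0.04 + 1.1881
     = 4.6731
λ·‖w‖₂² = 0.5·4.6731 = 2.33655

2.33655


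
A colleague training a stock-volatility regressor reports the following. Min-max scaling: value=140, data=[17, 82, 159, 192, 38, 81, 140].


min=17, max=192
(140-17)/(192-17) = 123/175 = 0.7029

0.7029


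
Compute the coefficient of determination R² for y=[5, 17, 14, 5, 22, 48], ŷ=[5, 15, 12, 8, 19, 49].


ȳ = 18.5
SS_res = Σ(y-ŷ)² = 27
SS_tot = Σ(y-ȳ)² = 1269.5
R² = 1 - SS_res/SS_tot = 1 - 0.0213 = 0.9787

0.9787


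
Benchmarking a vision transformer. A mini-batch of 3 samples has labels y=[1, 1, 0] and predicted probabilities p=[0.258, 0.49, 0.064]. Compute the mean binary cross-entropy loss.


L[0] = -ln(0.258) = 1.3548
L[1] = -ln(0.49) = 0.7133
L[2] = -ln(1-0.064) = -ln(0.936) = 0.0661
mean = (1.3548 + 0.7133 + 0.0661)/3 = 0.7114

0.7114


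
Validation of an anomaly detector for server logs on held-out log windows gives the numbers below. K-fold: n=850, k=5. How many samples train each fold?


Fold size = 850/5 = 170
Training per fold = 850 - 170 = 680

680


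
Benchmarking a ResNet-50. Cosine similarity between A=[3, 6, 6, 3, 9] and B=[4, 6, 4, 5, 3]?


A·B = 3·4 + 6·6 + 6·4 + 3·5 + 9·3 = 114
‖A‖ = √171 = 13.0767, ‖B‖ = √102 = 10.0995
cos = 114/(√171·√102) = 114/√17442 = 0.8632

0.8632


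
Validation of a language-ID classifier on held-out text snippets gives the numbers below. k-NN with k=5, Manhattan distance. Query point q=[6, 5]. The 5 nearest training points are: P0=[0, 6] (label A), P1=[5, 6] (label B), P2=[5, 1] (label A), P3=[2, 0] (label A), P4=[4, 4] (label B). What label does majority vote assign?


d(q,P0) = 7  (label A)
d(q,P1) = 2  (label B)
d(q,P2) = 5  (label A)
d(q,P3) = 9  (label A)
d(q,P4) = 3  (label B)
Votes: A=3, B=2
Majority → A

A


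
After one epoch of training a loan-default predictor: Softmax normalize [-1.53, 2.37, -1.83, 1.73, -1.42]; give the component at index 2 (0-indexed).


Exponentials: e^-1.53=0.2165, e^2.37=10.6974, e^-1.83=0.1604, e^1.73=5.6407, e^-1.42=0.2417
Sum = 16.9567
Softmax = [0.0128, 0.6309, 0.0095, 0.3327, 0.0143]
p[2] = 0.1604/16.9567 = 0.0095

0.0095
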